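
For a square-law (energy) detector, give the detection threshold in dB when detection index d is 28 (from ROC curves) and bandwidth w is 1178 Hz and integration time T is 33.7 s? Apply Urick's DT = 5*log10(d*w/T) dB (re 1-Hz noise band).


DT = 5*log10(d*w/T) = 5*log10(28 * 1178 / 33.7) = 5*log10(978.75) = 14.95

14.95 dB


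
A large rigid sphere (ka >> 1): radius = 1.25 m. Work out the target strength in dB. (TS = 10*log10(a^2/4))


-4.08 dB


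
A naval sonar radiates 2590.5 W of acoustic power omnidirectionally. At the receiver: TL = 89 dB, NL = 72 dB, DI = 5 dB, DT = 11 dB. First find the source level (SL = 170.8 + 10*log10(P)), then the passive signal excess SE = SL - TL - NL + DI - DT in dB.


Step 1: SL = 170.8 + 10*log10(2590.5) = 204.93 dB
Step 2: SE = SL - TL - NL + DI - DT = 204.93 - 89 - 72 + 5 - 11 = 37.93

37.93 dB


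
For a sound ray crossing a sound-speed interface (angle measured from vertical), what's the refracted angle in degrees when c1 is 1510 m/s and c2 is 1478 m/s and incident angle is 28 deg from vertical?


sin(theta2) = (c2/c1)*sin(theta1) = (1478/1510)*sin(28 deg) = 0.45952
theta2 = arcsin(0.45952) = 27.36

27.36 deg


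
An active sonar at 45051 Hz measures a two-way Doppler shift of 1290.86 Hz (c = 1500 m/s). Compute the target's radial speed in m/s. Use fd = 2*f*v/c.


From fd = 2*f*v/c, v = c*fd/(2*f) = 1500 * 1290.86 / (2*45051) = 21.49

21.49 m/s


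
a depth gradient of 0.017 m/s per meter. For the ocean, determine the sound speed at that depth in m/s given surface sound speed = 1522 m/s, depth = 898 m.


c = 1522 + 0.017 * 898 = 1537.266

1537.266 m/s


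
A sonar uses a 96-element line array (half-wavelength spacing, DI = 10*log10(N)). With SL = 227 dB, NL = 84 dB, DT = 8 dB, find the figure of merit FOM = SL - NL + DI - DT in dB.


154.82 dB


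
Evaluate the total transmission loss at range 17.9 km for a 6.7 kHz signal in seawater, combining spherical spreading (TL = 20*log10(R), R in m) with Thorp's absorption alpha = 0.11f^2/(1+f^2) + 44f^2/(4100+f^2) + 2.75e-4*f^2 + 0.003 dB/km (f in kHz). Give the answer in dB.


95.79 dB


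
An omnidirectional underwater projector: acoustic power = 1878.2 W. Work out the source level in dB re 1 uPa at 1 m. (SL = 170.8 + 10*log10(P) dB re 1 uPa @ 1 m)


SL = 170.8 + 10*log10(1878.2) = 170.8 + 32.74 = 203.54

203.54 dB


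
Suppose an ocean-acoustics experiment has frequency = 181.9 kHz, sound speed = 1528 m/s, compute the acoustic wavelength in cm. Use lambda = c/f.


lambda = c/f = 1528 / 181900 = 0.0084 m = 0.84 cm

0.84 cm


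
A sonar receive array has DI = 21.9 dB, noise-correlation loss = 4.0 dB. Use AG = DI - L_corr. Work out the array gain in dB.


AG = DI - L_corr = 21.9 - 4.0 = 17.9

17.9 dB


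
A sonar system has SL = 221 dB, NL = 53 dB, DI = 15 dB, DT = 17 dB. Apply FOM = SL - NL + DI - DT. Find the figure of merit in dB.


FOM = SL - NL + DI - DT = 221 - 53 + 15 - 17 = 166

166 dB


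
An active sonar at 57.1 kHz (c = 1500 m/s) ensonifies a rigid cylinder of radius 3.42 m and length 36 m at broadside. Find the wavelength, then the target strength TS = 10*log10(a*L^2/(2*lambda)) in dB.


Step 1: lambda = c/f = 1500/57100 = 0.02627 m
Step 2: TS = 10*log10(a*L^2/(2*lambda)) = 10*log10(3.42*36^2/(2*0.02627)) = 49.26

49.26 dB


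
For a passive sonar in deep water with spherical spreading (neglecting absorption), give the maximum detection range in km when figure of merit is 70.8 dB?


3.47 km


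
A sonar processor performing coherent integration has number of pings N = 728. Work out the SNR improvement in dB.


28.62 dB


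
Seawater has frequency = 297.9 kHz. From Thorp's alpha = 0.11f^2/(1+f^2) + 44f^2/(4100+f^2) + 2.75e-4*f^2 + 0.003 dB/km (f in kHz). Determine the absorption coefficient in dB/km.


f^2 = 88744.41
alpha = 0.11*88744.41/(1+88744.41) + 44*88744.41/(4100+88744.41) + 2.75e-4*88744.41 + 0.003 = 66.575

66.575 dB/km


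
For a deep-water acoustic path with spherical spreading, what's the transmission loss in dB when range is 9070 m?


TL = 20*log10(9070) = 79.15

79.15 dB


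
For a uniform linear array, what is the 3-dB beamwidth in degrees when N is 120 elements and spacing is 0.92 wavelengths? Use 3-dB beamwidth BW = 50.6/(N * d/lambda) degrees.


0.46 deg


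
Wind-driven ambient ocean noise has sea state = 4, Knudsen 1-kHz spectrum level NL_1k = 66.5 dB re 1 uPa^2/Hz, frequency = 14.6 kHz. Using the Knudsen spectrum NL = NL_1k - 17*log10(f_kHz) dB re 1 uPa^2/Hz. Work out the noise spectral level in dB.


NL = NL_1k - 17*log10(f_kHz) = 66.5 - 17*log10(14.6) = 66.5 - (19.79) = 46.71

46.71 dB


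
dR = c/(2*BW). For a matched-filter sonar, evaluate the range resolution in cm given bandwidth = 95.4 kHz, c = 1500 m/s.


dR = c/(2*BW) = 1500 / (2 * 95.4e3) = 0.0079 m = 0.79 cm

0.79 cm


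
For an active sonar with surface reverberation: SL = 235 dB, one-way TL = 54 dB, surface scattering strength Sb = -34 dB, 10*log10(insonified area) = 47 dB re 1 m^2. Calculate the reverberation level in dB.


140 dB


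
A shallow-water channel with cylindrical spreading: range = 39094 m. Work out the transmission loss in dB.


45.92 dB


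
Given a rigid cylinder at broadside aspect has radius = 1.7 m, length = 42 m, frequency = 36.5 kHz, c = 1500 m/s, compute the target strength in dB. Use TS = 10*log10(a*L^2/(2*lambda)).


45.62 dB


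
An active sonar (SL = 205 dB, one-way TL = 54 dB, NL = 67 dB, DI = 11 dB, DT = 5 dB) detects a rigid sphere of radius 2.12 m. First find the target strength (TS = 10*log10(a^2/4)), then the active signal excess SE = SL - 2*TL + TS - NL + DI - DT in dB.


Step 1: TS = 10*log10(2.12^2/4) = 0.51 dB
Step 2: SE = SL - 2*TL + TS - NL + DI - DT = 205 - 2*54 + (0.51) - 67 + 11 - 5 = 36.51

36.51 dB


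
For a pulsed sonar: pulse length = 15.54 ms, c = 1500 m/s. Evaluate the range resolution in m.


11.655 m


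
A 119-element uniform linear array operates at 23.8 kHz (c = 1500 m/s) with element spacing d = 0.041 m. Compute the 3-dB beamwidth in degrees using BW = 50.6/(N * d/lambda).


Step 1: lambda = 1500/23800 = 0.06303 m
Step 2: d/lambda = 0.041/0.06303 = 0.6505
Step 3: BW = 50.6/(N * d/lambda) = 50.6/(119 * 0.6505) = 0.65

0.65 deg


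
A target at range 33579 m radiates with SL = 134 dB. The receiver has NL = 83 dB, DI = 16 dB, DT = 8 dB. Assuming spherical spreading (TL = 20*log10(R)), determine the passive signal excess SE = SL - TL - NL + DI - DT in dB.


Step 1: TL = 20*log10(33579) = 90.52 dB
Step 2: SE = 134 - 90.52 - 83 + 16 - 8 = -31.52

-31.52 dB


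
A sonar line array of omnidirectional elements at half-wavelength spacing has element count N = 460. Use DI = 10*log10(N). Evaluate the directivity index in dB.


DI = 10*log10(460) = 26.63

26.63 dB


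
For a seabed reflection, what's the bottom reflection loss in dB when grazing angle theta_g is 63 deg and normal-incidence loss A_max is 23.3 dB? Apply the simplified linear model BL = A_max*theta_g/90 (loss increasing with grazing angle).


BL = A_max * theta_g / 90 = 23.3 * 63 / 90 = 16.31

16.31 dB


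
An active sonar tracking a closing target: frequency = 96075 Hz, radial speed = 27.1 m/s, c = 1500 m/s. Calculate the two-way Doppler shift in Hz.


3471.51 Hz


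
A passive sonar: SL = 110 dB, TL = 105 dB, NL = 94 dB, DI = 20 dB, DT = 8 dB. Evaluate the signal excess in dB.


SE = SL - TL - NL + DI - DT = 110 - 105 - 94 + 20 - 8 = -77

-77 dB


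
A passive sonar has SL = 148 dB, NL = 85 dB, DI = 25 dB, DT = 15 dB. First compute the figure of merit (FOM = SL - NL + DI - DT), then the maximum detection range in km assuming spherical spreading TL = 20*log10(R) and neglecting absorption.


Step 1: FOM = SL - NL + DI - DT = 148 - 85 + 25 - 15 = 73 dB
Step 2: at max range FOM = TL = 20*log10(R), so R = 10^(73/20) = 4466.84 m = 4.47 km

4.47 km


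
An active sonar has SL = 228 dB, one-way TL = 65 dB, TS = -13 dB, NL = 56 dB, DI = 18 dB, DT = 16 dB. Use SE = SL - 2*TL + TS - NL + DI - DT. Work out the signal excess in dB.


SE = SL - 2*TL + TS - NL + DI - DT = 228 - 2*65 + (-13) - 56 + 18 - 16 = 31

31 dB


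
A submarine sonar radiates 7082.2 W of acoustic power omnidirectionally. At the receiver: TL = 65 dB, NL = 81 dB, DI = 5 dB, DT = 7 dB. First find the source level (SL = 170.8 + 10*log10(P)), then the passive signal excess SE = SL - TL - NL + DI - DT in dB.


Step 1: SL = 170.8 + 10*log10(7082.2) = 209.3 dB
Step 2: SE = SL - TL - NL + DI - DT = 209.3 - 65 - 81 + 5 - 7 = 61.3

61.3 dB


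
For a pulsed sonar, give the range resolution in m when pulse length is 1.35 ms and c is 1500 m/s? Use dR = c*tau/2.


dR = c*tau/2 = 1500 * 1.35e-3 / 2 = 1.0125

1.0125 m


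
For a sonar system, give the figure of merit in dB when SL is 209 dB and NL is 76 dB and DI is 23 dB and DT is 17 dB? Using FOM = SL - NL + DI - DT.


139 dB


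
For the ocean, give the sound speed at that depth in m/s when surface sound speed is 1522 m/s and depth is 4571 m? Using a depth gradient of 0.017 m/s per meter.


c = 1522 + 0.017 * 4571 = 1599.707

1599.707 m/s


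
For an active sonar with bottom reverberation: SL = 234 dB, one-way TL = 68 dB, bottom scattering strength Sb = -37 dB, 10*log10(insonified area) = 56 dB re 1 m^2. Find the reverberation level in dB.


117 dB


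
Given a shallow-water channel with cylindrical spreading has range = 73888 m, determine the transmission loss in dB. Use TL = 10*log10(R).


TL = 10*log10(73888) = 48.69

48.69 dB


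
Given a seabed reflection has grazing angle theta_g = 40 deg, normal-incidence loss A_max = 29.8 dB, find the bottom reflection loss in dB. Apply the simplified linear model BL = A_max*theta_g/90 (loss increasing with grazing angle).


BL = A_max * theta_g / 90 = 29.8 * 40 / 90 = 13.24

13.24 dB


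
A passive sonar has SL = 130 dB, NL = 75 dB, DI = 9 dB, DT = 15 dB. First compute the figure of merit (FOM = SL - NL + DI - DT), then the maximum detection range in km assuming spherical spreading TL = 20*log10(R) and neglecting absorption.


Step 1: FOM = SL - NL + DI - DT = 130 - 75 + 9 - 15 = 49 dB
Step 2: at max range FOM = TL = 20*log10(R), so R = 10^(49/20) = 281.84 m = 0.28 km

0.28 km


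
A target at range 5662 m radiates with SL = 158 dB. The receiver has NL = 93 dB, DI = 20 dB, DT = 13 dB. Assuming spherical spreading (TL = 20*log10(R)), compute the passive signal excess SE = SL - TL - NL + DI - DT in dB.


Step 1: TL = 20*log10(5662) = 75.06 dB
Step 2: SE = 158 - 75.06 - 93 + 20 - 13 = -3.06

-3.06 dB


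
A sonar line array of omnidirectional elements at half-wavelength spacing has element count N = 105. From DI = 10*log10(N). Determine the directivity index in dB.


20.21 dB


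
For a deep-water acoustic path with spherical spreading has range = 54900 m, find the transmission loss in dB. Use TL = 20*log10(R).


TL = 20*log10(54900) = 94.79

94.79 dB


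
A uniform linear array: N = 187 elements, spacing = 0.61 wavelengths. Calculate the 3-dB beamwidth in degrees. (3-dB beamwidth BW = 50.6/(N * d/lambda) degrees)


BW = 50.6 / (187 * 0.61) = 50.6 / 114.07 = 0.44

0.44 deg


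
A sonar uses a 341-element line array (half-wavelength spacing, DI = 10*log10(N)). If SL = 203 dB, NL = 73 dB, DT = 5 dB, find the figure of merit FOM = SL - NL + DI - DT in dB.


Step 1: DI = 10*log10(341) = 25.33 dB
Step 2: FOM = SL - NL + DI - DT = 203 - 73 + 25.33 - 5 = 150.33

150.33 dB


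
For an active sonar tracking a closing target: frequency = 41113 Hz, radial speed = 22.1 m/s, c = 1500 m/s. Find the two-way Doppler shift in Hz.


fd = 2*f*v/c = 2 * 41113 * 22.1 / 1500 = 1211.46

1211.46 Hz


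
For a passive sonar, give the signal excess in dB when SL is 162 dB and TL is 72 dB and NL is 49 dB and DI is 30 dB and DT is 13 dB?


SE = SL - TL - NL + DI - DT = 162 - 72 - 49 + 30 - 13 = 58

58 dB


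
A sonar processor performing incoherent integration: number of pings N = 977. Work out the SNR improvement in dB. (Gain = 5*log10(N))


Gain = 5*log10(977) = 14.95

14.95 dB


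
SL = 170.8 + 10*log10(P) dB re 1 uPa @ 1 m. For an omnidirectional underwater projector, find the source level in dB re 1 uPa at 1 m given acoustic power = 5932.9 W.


208.53 dB


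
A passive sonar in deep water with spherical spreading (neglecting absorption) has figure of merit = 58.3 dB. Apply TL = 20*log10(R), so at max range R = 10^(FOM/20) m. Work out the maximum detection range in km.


0.82 km


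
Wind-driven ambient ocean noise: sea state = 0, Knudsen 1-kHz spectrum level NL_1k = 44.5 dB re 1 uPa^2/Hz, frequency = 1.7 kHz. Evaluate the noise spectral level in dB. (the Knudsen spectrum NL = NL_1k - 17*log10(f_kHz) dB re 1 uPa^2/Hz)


NL = NL_1k - 17*log10(f_kHz) = 44.5 - 17*log10(1.7) = 44.5 - (3.92) = 40.58

40.58 dB


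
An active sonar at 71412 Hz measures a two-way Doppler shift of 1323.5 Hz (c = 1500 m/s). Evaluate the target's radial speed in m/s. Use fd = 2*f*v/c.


From fd = 2*f*v/c, v = c*fd/(2*f) = 1500 * 1323.5 / (2*71412) = 13.9

13.9 m/s


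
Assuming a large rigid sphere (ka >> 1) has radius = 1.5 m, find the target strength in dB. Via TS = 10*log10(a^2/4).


-2.5 dB


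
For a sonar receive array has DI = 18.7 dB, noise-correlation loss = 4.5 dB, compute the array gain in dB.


14.2 dB


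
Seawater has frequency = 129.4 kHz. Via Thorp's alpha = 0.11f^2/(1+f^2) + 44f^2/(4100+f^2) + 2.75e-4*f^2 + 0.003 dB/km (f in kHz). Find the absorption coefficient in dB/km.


f^2 = 16744.36
alpha = 0.11*16744.36/(1+16744.36) + 44*16744.36/(4100+16744.36) + 2.75e-4*16744.36 + 0.003 = 40.063

40.063 dB/km


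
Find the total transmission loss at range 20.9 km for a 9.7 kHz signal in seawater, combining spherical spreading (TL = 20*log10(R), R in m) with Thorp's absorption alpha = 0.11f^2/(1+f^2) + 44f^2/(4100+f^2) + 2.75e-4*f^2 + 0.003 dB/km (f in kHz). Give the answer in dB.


109.91 dB


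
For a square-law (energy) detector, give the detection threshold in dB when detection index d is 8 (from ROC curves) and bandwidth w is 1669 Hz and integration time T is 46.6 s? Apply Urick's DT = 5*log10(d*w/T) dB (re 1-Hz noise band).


12.29 dB


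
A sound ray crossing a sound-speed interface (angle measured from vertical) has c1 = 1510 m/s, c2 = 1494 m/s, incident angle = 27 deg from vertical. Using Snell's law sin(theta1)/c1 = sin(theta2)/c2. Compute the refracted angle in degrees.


sin(theta2) = (c2/c1)*sin(theta1) = (1494/1510)*sin(27 deg) = 0.44918
theta2 = arcsin(0.44918) = 26.69

26.69 deg


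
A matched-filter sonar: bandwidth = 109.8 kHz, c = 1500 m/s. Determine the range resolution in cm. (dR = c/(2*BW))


dR = c/(2*BW) = 1500 / (2 * 109.8e3) = 0.0068 m = 0.68 cm

0.68 cm


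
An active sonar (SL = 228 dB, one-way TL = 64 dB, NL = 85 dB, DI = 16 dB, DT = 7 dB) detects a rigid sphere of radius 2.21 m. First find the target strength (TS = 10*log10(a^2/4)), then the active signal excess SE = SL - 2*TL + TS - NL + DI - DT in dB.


Step 1: TS = 10*log10(2.21^2/4) = 0.87 dB
Step 2: SE = SL - 2*TL + TS - NL + DI - DT = 228 - 2*64 + (0.87) - 85 + 16 - 7 = 24.87

24.87 dB


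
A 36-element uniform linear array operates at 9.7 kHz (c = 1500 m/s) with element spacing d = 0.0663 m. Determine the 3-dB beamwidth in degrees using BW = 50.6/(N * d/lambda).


Step 1: lambda = 1500/9700 = 0.15464 m
Step 2: d/lambda = 0.0663/0.15464 = 0.4287
Step 3: BW = 50.6/(N * d/lambda) = 50.6/(36 * 0.4287) = 3.28

3.28 deg


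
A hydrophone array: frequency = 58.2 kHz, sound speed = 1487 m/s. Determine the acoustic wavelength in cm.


2.55 cm


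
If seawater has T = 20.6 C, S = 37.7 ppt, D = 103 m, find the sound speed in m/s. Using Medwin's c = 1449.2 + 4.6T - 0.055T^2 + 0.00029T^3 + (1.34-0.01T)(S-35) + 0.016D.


c = 1449.2 + 4.6*20.6 - 0.055*20.6^2 + 0.00029*20.6^3 + (1.34 - 0.01*20.6)*(37.7 - 35) + 0.016*103 = 1527.87

1527.87 m/s


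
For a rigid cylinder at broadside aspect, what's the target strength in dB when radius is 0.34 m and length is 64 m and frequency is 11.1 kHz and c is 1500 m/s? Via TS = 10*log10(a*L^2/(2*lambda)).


lambda = 1500/11100 = 0.13514 m
TS = 10*log10(0.34*64^2/(2*0.13514)) = 37.12

37.12 dB


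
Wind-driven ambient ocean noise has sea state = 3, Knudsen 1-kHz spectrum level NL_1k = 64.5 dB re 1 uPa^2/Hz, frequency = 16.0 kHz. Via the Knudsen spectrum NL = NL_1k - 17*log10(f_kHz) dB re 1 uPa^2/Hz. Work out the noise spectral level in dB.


44.03 dB


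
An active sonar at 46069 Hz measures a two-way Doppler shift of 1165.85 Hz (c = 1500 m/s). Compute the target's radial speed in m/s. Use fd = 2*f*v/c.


18.98 m/s


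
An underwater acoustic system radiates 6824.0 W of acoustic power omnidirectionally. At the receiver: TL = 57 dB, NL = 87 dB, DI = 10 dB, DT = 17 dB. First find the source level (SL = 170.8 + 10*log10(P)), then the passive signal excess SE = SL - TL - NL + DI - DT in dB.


Step 1: SL = 170.8 + 10*log10(6824.0) = 209.14 dB
Step 2: SE = SL - TL - NL + DI - DT = 209.14 - 57 - 87 + 10 - 17 = 58.14

58.14 dB


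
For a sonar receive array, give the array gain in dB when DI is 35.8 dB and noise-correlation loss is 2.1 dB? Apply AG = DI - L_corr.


AG = DI - L_corr = 35.8 - 2.1 = 33.7

33.7 dB


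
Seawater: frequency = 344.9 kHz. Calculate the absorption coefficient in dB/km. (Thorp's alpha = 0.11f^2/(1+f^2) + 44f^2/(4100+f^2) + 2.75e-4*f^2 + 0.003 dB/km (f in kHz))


f^2 = 118956.01
alpha = 0.11*118956.01/(1+118956.01) + 44*118956.01/(4100+118956.01) + 2.75e-4*118956.01 + 0.003 = 75.36

75.36 dB/km


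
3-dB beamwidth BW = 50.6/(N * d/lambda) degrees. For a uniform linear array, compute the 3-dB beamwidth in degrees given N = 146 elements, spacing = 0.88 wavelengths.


BW = 50.6 / (146 * 0.88) = 50.6 / 128.48 = 0.39

0.39 deg


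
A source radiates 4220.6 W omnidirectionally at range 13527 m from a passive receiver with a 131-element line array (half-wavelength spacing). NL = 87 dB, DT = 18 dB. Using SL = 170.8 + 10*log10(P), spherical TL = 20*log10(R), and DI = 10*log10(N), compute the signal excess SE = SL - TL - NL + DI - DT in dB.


40.6 dB


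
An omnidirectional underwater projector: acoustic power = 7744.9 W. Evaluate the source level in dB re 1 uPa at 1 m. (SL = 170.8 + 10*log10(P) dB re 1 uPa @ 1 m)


209.69 dB


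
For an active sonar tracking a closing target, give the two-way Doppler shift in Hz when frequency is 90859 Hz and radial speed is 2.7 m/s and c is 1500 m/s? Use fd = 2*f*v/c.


fd = 2*f*v/c = 2 * 90859 * 2.7 / 1500 = 327.09

327.09 Hz


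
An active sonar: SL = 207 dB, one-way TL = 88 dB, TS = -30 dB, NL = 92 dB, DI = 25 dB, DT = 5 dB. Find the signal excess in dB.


SE = SL - 2*TL + TS - NL + DI - DT = 207 - 2*88 + (-30) - 92 + 25 - 5 = -71

-71 dB


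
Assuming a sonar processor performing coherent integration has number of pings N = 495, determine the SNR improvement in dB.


Gain = 10*log10(495) = 26.95

26.95 dB


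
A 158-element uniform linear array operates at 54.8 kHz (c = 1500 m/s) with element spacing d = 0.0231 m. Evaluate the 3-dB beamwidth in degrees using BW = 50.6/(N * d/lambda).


0.38 deg


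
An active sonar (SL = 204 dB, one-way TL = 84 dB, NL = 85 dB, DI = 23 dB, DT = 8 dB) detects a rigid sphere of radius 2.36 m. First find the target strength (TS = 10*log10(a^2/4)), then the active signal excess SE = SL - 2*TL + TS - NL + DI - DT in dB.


Step 1: TS = 10*log10(2.36^2/4) = 1.44 dB
Step 2: SE = SL - 2*TL + TS - NL + DI - DT = 204 - 2*84 + (1.44) - 85 + 23 - 8 = -32.56

-32.56 dB


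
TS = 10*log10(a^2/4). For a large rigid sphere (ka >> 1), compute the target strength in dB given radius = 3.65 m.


TS = 10*log10(3.65^2 / 4) = 10*log10(3.330625) = 5.23

5.23 dB


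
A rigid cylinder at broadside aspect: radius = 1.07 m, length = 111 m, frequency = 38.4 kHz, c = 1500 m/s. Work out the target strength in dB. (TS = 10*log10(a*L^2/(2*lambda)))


lambda = 1500/38400 = 0.03906 m
TS = 10*log10(1.07*111^2/(2*0.03906)) = 52.27

52.27 dB


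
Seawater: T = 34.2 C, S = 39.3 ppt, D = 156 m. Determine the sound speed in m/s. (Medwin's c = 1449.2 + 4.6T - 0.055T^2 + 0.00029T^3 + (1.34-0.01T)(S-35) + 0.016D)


c = 1449.2 + 4.6*34.2 - 0.055*34.2^2 + 0.00029*34.2^3 + (1.34 - 0.01*34.2)*(39.3 - 35) + 0.016*156 = 1560.58

1560.58 m/s


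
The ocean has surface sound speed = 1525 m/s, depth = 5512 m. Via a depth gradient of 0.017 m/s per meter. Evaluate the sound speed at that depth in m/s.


c = 1525 + 0.017 * 5512 = 1618.704

1618.704 m/s


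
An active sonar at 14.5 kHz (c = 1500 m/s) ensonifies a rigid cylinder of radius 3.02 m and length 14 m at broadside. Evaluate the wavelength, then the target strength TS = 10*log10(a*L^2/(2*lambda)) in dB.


Step 1: lambda = c/f = 1500/14500 = 0.10345 m
Step 2: TS = 10*log10(a*L^2/(2*lambda)) = 10*log10(3.02*14^2/(2*0.10345)) = 34.57

34.57 dB


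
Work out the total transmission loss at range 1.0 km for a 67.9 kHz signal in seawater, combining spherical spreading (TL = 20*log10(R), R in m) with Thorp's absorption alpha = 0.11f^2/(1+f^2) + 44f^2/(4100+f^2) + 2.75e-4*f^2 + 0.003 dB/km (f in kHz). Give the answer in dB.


Step 1 (Thorp): alpha = 0.11*4610.41/(1+4610.41) + 44*4610.41/(4100+4610.41) + 2.75e-4*4610.41 + 0.003 = 24.67 dB/km
Step 2: TL_spread = 20*log10(1000) = 60.0 dB
Step 3: TL_abs = alpha*R = 24.67 * 1.0 = 24.67 dB
Step 4: TL_total = 60.0 + 24.67 = 84.67

84.67 dB


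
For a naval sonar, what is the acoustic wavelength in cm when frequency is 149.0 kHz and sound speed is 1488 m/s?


1.0 cm


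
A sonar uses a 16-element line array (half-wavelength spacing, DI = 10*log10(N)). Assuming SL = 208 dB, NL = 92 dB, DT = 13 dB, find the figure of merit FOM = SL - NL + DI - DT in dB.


115.04 dB


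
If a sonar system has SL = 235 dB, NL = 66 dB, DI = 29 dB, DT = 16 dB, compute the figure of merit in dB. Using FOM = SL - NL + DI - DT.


FOM = SL - NL + DI - DT = 235 - 66 + 29 - 16 = 182

182 dB


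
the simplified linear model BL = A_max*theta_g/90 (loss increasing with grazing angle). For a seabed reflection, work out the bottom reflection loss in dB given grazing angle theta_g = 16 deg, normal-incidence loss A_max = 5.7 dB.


1.01 dB


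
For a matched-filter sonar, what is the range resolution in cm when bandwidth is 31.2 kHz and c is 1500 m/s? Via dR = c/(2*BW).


dR = c/(2*BW) = 1500 / (2 * 31.2e3) = 0.024 m = 2.4 cm

2.4 cm


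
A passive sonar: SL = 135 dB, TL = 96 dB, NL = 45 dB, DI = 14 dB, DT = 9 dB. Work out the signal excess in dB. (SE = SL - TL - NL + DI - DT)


SE = SL - TL - NL + DI - DT = 135 - 96 - 45 + 14 - 9 = -1

-1 dB


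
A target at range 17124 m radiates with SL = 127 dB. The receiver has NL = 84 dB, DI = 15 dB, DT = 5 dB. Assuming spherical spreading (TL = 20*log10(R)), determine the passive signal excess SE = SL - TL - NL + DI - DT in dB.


Step 1: TL = 20*log10(17124) = 84.67 dB
Step 2: SE = 127 - 84.67 - 84 + 15 - 5 = -31.67

-31.67 dB


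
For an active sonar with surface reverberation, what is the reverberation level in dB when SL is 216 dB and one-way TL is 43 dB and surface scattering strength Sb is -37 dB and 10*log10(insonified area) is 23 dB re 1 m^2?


116 dB


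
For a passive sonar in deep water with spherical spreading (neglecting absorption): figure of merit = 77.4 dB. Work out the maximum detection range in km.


At max range FOM = TL, so 20*log10(R) = 77.4
R = 10^(77.4/20) = 7413.1 m = 7.41 km

7.41 km


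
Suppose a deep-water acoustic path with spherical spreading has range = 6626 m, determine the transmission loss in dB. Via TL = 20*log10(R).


76.43 dB


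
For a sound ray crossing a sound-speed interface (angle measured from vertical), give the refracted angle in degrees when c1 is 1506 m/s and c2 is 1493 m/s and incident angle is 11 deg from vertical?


sin(theta2) = (c2/c1)*sin(theta1) = (1493/1506)*sin(11 deg) = 0.18916
theta2 = arcsin(0.18916) = 10.9

10.9 deg


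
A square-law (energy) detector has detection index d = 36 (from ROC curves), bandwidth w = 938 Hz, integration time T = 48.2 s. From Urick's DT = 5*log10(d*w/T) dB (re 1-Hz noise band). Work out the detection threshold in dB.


DT = 5*log10(d*w/T) = 5*log10(36 * 938 / 48.2) = 5*log10(700.58) = 14.23

14.23 dB


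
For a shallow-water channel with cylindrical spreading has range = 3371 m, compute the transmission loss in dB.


TL = 10*log10(3371) = 35.28

35.28 dB


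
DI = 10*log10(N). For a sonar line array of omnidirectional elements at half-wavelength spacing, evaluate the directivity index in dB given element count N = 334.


25.24 dB


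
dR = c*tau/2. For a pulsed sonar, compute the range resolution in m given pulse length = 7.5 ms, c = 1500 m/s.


5.625 m


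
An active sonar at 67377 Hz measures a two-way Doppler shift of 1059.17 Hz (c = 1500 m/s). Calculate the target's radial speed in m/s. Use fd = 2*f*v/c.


From fd = 2*f*v/c, v = c*fd/(2*f) = 1500 * 1059.17 / (2*67377) = 11.79

11.79 m/s


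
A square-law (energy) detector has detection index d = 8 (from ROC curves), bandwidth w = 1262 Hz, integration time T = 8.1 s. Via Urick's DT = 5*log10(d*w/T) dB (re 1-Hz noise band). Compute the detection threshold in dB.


DT = 5*log10(d*w/T) = 5*log10(8 * 1262 / 8.1) = 5*log10(1246.42) = 15.48

15.48 dB


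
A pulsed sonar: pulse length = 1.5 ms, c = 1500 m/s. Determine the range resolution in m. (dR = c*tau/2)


dR = c*tau/2 = 1500 * 1.5e-3 / 2 = 1.125

1.125 m


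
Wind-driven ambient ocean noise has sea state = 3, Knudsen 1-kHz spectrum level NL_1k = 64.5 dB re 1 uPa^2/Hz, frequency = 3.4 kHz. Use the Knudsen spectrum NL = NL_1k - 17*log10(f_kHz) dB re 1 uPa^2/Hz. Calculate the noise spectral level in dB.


NL = NL_1k - 17*log10(f_kHz) = 64.5 - 17*log10(3.4) = 64.5 - (9.04) = 55.46

55.46 dB


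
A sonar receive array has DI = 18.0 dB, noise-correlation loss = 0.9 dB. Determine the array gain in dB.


17.1 dB


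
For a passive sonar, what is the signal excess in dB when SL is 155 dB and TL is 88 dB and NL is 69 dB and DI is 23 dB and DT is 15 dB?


6 dB


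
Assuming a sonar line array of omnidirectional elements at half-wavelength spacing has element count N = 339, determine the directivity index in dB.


DI = 10*log10(339) = 25.3

25.3 dB


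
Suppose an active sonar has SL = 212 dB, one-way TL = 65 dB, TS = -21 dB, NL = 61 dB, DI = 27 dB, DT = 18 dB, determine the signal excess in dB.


SE = SL - 2*TL + TS - NL + DI - DT = 212 - 2*65 + (-21) - 61 + 27 - 18 = 9

9 dB


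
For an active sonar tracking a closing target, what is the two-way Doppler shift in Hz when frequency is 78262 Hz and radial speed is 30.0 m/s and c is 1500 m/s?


3130.48 Hz


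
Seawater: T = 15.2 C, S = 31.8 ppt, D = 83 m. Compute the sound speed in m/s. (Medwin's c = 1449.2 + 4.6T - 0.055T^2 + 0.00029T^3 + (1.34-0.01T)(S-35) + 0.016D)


c = 1449.2 + 4.6*15.2 - 0.055*15.2^2 + 0.00029*15.2^3 + (1.34 - 0.01*15.2)*(31.8 - 35) + 0.016*83 = 1504.96

1504.96 m/s


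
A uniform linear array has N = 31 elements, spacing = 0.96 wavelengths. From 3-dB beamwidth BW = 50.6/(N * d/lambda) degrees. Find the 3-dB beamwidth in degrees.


BW = 50.6 / (31 * 0.96) = 50.6 / 29.76 = 1.7

1.7 deg


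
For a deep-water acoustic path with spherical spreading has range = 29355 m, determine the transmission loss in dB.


TL = 20*log10(29355) = 89.35

89.35 dB


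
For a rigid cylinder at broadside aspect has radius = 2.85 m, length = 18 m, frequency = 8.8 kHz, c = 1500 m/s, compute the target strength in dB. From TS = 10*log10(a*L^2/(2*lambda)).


34.33 dB


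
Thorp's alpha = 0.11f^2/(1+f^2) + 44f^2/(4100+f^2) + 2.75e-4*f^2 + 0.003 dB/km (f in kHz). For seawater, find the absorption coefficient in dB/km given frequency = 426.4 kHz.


f^2 = 181816.96
alpha = 0.11*181816.96/(1+181816.96) + 44*181816.96/(4100+181816.96) + 2.75e-4*181816.96 + 0.003 = 93.142

93.142 dB/km


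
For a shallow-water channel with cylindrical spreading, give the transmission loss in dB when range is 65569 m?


TL = 10*log10(65569) = 48.17

48.17 dB


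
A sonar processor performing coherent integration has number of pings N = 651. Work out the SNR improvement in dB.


Gain = 10*log10(651) = 28.14

28.14 dB


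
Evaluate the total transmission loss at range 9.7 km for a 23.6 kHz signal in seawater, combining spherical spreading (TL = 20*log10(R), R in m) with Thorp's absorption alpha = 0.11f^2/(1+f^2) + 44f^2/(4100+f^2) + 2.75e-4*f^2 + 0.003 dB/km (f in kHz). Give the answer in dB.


Step 1 (Thorp): alpha = 0.11*556.96/(1+556.96) + 44*556.96/(4100+556.96) + 2.75e-4*556.96 + 0.003 = 5.5282 dB/km
Step 2: TL_spread = 20*log10(9700) = 79.74 dB
Step 3: TL_abs = alpha*R = 5.5282 * 9.7 = 53.62 dB
Step 4: TL_total = 79.74 + 53.62 = 133.36

133.36 dB


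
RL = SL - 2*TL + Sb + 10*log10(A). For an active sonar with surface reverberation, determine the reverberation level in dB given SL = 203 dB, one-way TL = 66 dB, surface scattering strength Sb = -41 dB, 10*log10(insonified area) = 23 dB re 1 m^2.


53 dB


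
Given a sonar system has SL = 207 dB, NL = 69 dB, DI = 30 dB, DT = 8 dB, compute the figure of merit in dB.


160 dB


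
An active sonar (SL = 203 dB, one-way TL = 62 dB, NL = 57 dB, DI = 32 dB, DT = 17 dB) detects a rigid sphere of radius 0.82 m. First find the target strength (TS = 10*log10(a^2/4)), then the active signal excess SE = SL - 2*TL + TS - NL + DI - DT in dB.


Step 1: TS = 10*log10(0.82^2/4) = -7.74 dB
Step 2: SE = SL - 2*TL + TS - NL + DI - DT = 203 - 2*62 + (-7.74) - 57 + 32 - 17 = 29.26

29.26 dB


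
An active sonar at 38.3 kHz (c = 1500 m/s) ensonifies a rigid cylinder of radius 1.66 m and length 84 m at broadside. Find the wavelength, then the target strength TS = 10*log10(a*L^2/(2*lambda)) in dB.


Step 1: lambda = c/f = 1500/38300 = 0.03916 m
Step 2: TS = 10*log10(a*L^2/(2*lambda)) = 10*log10(1.66*84^2/(2*0.03916)) = 51.75

51.75 dB


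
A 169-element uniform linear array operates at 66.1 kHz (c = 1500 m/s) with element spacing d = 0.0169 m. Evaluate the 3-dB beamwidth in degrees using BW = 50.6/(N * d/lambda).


Step 1: lambda = 1500/66100 = 0.02269 m
Step 2: d/lambda = 0.0169/0.02269 = 0.7448
Step 3: BW = 50.6/(N * d/lambda) = 50.6/(169 * 0.7448) = 0.4

0.4 deg


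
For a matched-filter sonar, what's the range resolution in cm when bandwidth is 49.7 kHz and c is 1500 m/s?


dR = c/(2*BW) = 1500 / (2 * 49.7e3) = 0.0151 m = 1.51 cm

1.51 cm


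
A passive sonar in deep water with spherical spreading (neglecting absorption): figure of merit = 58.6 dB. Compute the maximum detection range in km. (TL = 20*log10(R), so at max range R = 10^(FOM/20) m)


At max range FOM = TL, so 20*log10(R) = 58.6
R = 10^(58.6/20) = 851.14 m = 0.85 km

0.85 km


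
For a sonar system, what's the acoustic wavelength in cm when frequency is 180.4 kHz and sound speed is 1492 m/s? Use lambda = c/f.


lambda = c/f = 1492 / 180400 = 0.0083 m = 0.83 cm

0.83 cm


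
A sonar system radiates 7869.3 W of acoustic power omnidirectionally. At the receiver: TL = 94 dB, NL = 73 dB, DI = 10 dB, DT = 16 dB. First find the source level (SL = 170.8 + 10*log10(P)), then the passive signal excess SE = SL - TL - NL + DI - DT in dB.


Step 1: SL = 170.8 + 10*log10(7869.3) = 209.76 dB
Step 2: SE = SL - TL - NL + DI - DT = 209.76 - 94 - 73 + 10 - 16 = 36.76

36.76 dB


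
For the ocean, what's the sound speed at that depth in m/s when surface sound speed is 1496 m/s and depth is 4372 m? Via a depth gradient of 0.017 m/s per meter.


c = 1496 + 0.017 * 4372 = 1570.324

1570.324 m/s


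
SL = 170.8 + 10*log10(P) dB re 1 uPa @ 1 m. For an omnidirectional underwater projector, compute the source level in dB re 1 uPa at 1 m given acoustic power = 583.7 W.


198.46 dB


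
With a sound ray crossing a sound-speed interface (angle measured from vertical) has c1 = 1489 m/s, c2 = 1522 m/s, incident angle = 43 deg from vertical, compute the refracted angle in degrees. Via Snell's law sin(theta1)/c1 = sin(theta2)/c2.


sin(theta2) = (c2/c1)*sin(theta1) = (1522/1489)*sin(43 deg) = 0.69711
theta2 = arcsin(0.69711) = 44.2

44.2 deg


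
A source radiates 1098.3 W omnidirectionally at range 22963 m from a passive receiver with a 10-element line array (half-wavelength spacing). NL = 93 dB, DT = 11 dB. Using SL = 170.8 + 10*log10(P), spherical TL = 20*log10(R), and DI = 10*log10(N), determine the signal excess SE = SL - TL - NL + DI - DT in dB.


Step 1: SL = 170.8 + 10*log10(1098.3) = 201.21 dB
Step 2: TL = 20*log10(22963) = 87.22 dB
Step 3: DI = 10*log10(10) = 10.0 dB
Step 4: SE = SL - TL - NL + DI - DT = 201.21 - 87.22 - 93 + 10.0 - 11 = 19.99

19.99 dB


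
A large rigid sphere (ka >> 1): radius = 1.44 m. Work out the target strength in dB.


TS = 10*log10(1.44^2 / 4) = 10*log10(0.5184) = -2.85

-2.85 dB


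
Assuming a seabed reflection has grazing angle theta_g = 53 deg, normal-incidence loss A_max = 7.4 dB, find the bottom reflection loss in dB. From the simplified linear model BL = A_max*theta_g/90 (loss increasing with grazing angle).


BL = A_max * theta_g / 90 = 7.4 * 53 / 90 = 4.36

4.36 dB


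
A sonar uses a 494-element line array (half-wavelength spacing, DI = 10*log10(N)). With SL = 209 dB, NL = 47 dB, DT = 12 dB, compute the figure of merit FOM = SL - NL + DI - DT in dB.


Step 1: DI = 10*log10(494) = 26.94 dB
Step 2: FOM = SL - NL + DI - DT = 209 - 47 + 26.94 - 12 = 176.94

176.94 dB


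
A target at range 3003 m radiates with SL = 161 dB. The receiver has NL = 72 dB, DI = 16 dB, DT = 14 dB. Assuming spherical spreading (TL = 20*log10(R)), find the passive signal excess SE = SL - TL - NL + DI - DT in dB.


21.45 dB


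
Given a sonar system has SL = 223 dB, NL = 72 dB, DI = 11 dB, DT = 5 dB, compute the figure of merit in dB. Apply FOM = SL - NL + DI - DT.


157 dB


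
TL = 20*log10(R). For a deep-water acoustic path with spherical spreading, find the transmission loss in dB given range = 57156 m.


TL = 20*log10(57156) = 95.14

95.14 dB


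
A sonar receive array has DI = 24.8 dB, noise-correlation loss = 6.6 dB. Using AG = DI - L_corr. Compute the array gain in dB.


18.2 dB


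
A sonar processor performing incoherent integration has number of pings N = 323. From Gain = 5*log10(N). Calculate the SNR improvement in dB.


12.55 dB


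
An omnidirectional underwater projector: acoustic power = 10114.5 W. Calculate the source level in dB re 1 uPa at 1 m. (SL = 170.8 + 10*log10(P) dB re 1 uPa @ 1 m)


210.85 dB


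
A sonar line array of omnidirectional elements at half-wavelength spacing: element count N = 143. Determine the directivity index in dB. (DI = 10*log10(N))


21.55 dB


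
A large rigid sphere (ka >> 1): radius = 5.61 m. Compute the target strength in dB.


TS = 10*log10(5.61^2 / 4) = 10*log10(7.868025) = 8.96

8.96 dB


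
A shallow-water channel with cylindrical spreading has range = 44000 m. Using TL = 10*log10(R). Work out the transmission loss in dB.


TL = 10*log10(44000) = 46.43

46.43 dB


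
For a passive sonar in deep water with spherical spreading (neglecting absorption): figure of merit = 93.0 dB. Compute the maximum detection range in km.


At max range FOM = TL, so 20*log10(R) = 93.0
R = 10^(93.0/20) = 44668.36 m = 44.67 km

44.67 km


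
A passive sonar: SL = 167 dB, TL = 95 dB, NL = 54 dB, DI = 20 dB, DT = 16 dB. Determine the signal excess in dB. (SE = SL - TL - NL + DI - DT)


SE = SL - TL - NL + DI - DT = 167 - 95 - 54 + 20 - 16 = 22

22 dB


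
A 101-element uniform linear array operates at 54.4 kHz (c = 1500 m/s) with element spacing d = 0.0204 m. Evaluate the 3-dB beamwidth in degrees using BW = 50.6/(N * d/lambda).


0.68 deg


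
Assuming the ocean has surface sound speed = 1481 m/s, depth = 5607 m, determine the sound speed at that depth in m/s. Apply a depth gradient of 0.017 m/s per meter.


c = 1481 + 0.017 * 5607 = 1576.319

1576.319 m/s


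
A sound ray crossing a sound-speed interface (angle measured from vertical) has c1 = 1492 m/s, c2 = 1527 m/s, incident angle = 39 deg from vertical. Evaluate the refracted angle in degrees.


sin(theta2) = (c2/c1)*sin(theta1) = (1527/1492)*sin(39 deg) = 0.64408
theta2 = arcsin(0.64408) = 40.1

40.1 deg


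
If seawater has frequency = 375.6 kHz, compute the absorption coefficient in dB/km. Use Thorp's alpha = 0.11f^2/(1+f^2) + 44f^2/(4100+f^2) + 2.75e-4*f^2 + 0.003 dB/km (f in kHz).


f^2 = 141075.36
alpha = 0.11*141075.36/(1+141075.36) + 44*141075.36/(4100+141075.36) + 2.75e-4*141075.36 + 0.003 = 81.666

81.666 dB/km


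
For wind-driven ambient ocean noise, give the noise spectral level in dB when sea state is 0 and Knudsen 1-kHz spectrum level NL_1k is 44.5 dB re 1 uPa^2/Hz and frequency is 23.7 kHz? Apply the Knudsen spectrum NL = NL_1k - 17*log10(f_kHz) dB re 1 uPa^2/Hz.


NL = NL_1k - 17*log10(f_kHz) = 44.5 - 17*log10(23.7) = 44.5 - (23.37) = 21.13

21.13 dB


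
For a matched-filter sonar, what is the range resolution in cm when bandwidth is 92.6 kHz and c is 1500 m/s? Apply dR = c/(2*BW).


dR = c/(2*BW) = 1500 / (2 * 92.6e3) = 0.0081 m = 0.81 cm

0.81 cm


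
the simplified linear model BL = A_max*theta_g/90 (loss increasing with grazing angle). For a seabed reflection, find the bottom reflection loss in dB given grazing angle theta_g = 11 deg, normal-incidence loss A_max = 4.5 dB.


0.55 dB


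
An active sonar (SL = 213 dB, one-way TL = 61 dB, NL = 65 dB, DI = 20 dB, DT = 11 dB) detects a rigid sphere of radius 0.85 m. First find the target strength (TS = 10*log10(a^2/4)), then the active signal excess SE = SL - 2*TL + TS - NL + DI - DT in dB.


Step 1: TS = 10*log10(0.85^2/4) = -7.43 dB
Step 2: SE = SL - 2*TL + TS - NL + DI - DT = 213 - 2*61 + (-7.43) - 65 + 20 - 11 = 27.57

27.57 dB


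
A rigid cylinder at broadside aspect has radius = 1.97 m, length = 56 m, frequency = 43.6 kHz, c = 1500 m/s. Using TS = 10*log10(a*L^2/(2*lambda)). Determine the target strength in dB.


lambda = 1500/43600 = 0.0344 m
TS = 10*log10(1.97*56^2/(2*0.0344)) = 49.53

49.53 dB


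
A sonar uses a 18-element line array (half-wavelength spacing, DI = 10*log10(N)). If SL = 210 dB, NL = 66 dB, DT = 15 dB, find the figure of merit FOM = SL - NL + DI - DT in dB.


Step 1: DI = 10*log10(18) = 12.55 dB
Step 2: FOM = SL - NL + DI - DT = 210 - 66 + 12.55 - 15 = 141.55

141.55 dB


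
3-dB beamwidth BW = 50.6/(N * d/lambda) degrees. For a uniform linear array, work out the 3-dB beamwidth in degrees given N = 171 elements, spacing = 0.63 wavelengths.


BW = 50.6 / (171 * 0.63) = 50.6 / 107.73 = 0.47

0.47 deg


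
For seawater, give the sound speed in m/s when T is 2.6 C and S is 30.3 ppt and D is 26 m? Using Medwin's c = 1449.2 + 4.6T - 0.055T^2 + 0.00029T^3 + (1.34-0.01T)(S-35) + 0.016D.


1455.03 m/s


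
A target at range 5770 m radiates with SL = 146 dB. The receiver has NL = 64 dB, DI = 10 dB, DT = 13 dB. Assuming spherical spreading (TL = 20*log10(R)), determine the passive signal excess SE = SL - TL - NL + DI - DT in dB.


Step 1: TL = 20*log10(5770) = 75.22 dB
Step 2: SE = 146 - 75.22 - 64 + 10 - 13 = 3.78

3.78 dB


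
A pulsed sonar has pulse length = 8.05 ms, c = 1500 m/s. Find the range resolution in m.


dR = c*tau/2 = 1500 * 8.05e-3 / 2 = 6.0375

6.0375 m


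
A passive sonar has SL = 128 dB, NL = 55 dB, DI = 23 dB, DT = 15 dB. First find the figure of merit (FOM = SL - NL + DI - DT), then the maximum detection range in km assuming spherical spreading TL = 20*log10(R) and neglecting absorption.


Step 1: FOM = SL - NL + DI - DT = 128 - 55 + 23 - 15 = 81 dB
Step 2: at max range FOM = TL = 20*log10(R), so R = 10^(81/20) = 11220.18 m = 11.22 km

11.22 km
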